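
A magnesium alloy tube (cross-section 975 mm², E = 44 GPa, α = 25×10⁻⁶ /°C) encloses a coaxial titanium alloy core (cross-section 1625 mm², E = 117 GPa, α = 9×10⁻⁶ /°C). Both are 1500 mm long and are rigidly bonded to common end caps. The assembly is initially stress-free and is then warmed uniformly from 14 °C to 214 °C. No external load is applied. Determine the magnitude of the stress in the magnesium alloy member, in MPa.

σ ≈ 115 MPa (compressive)

Equilibrium of a rigid end plate with no external load gives equal and opposite internal forces ±P in the two members. Since α_{magnesium alloy} > α_{titanium alloy}, heating drives the magnesium alloy into compression and the titanium alloy into tension.
Setting the final lengths equal and cancelling L: (α₁ − α₂)ΔT = P/(A₁E₁) + P/(A₂E₂).
|α₁ − α₂|·ΔT = 16×10⁻⁶ × 200 = 0.0032.
1/(A₁E₁) + 1/(A₂E₂) = 1/(975×44×10³) + 1/(1625×117×10³) = 2.857×10⁻⁸ N⁻¹.
P = 0.0032 / 2.857×10⁻⁸ = 112000 N = 112 kN.
σ_{magnesium alloy} = P/A₁ = 112000/975 = 114.9 MPa, compressive.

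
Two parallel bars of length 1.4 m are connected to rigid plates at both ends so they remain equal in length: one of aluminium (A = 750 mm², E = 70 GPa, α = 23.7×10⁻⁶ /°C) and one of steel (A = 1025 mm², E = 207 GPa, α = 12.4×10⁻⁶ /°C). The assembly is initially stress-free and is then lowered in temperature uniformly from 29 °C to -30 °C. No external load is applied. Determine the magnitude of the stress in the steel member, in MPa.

Both members must finish at the same length. With the larger α, the aluminium tends to over-contract; the plates restrain it, putting the aluminium in tension and the steel in compression. With no external load the two internal forces are equal and opposite, magnitude P.
Equating the net (thermal + elastic) strains gives |α₁ − α₂|·ΔT = P·[1/(A₁E₁) + 1/(A₂E₂)].
|α₁ − α₂|·ΔT = 11.3×10⁻⁶ × 59 = 0.0006667.
1/(A₁E₁) + 1/(A₂E₂) = 1/(750×70×10³) + 1/(1025×207×10³) = 2.376×10⁻⁸ N⁻¹.
P = 0.0006667 / 2.376×10⁻⁸ = 28060 N = 28.06 kN.
σ_{steel} = P/A₂ = 28060/1025 = 27.37 MPa, compressive.

σ ≈ 27.4 MPa (compressive)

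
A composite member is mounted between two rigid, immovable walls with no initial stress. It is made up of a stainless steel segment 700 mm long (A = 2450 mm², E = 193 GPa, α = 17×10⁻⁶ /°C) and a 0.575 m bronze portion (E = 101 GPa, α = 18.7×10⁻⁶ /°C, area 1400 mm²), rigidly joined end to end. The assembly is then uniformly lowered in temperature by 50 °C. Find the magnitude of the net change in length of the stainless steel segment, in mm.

Free thermal contraction of the whole bar: Σ αᵢΔT Lᵢ = 17×10⁻⁶×50×700 + 18.7×10⁻⁶×50×575 = 1.133 mm.
The walls prevent any net length change, so an axial force P (same in every segment) develops. Compatibility: P · Σ Lᵢ/(AᵢEᵢ) = δ_free.
The series flexibility is Σ Lᵢ/(AᵢEᵢ) = 700/(2450×193×10³) + 575/(1400×101×10³) = 5.547×10⁻⁶ mm/N.
Hence P = δ_free / Σ(L/AE) = 1.133/5.547×10⁻⁶ = 204.2 kN (tensile).
For the stainless steel segment, free thermal change = 17×10⁻⁶×50×700 = 0.595 mm and elastic change from P = 204200×700/(2450×193×10³) = 0.3023 mm; these oppose, so the net change is 0.293 mm (segment shortens).

|ΔL| ≈ 0.293 mm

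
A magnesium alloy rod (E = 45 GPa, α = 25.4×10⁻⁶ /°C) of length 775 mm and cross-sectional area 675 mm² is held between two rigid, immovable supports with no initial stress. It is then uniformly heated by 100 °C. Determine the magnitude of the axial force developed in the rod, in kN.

The ends cannot move, so σ = EαΔT = 45×10³ × 25.4×10⁻⁶ × 100 = 114.3 MPa.
Then P = σA = 114.3 × 675 mm² = 77.15 kN, compressive.

P ≈ 77.2 kN (compressive)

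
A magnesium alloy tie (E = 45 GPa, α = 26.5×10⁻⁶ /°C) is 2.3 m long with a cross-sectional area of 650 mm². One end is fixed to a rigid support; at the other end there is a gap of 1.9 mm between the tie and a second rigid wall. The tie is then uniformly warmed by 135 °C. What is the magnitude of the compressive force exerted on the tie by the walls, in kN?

Unrestrained expansion: δ_free = αΔT L = 26.5×10⁻⁶ × 135 × 2300 = 8.228 mm.
The gap closes (δ_free > 1.9 mm) and the wall then resists a further 8.228 − 1.9 = 6.328 mm of expansion.
Compatibility: PL/(AE) = 6.328 mm, so σ = P/A = E × (6.328/2300) = 123.8 MPa.
Force on the wall = σA = 123.8 × 650 mm² = 80.48 kN.

P ≈ 80.5 kN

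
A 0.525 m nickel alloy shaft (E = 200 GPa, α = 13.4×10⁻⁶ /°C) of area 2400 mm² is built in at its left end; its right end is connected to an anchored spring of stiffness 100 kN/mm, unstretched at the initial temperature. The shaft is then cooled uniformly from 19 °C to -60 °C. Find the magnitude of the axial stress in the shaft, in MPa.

σ ≈ 20.9 MPa (tensile)

If the spring were absent the shaft would shorten by αΔT L = 13.4×10⁻⁶ × 79 × 525 = 0.5558 mm.
Let P be the tensile force in the spring. The shaft extends elastically by PL/(AE) and the spring stretches by P/k; together these equal δ_free.
P [ L/(AE) + 1/k ] = δ_free → P [ 525/(2400×200×10³) + 1/(100×10³) ] = 0.5558.
P = 0.5558 / 1.109×10⁻⁵ = 50100 N.
σ = P/A = 50100/2400 = 20.87 MPa.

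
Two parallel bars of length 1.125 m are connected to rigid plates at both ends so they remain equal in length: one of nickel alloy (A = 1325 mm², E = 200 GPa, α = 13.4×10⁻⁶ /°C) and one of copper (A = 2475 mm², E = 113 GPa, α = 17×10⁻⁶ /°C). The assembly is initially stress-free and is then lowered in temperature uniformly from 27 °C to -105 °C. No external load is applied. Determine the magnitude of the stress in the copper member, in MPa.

σ ≈ 26.1 MPa (tensile)

Equilibrium of a rigid end plate with no external load gives equal and opposite internal forces ±P in the two members. Since α_{copper} > α_{nickel alloy}, cooling drives the copper into tension and the nickel alloy into compression.
Equating the net (thermal + elastic) strains gives |α₁ − α₂|·ΔT = P·[1/(A₁E₁) + 1/(A₂E₂)].
|α₁ − α₂|·ΔT = 3.6×10⁻⁶ × 132 = 0.0004752.
1/(A₁E₁) + 1/(A₂E₂) = 1/(1325×200×10³) + 1/(2475×113×10³) = 7.349×10⁻⁹ N⁻¹.
P = 0.0004752 / 7.349×10⁻⁹ = 64660 N = 64.66 kN.
σ_{copper} = P/A₂ = 64660/2475 = 26.13 MPa, tensile.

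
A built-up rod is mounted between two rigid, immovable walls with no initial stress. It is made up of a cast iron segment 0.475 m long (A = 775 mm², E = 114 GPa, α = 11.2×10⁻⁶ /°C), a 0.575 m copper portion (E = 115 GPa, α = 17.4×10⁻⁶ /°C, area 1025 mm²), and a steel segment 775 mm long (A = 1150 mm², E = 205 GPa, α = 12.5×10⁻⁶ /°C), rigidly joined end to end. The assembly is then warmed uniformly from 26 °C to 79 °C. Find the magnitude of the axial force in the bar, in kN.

P ≈ 97.9 kN (compressive)

If the supports were absent, the total length change would be Σ αᵢΔT Lᵢ = 11.2×10⁻⁶×53×475 + 17.4×10⁻⁶×53×575 + 12.5×10⁻⁶×53×775 = 1.326 mm.
The walls prevent any net length change, so an axial force P (same in every segment) develops. Compatibility: P · Σ Lᵢ/(AᵢEᵢ) = δ_free.
Σ Lᵢ/(AᵢEᵢ) = 475/(775×114×10³) + 575/(1025×115×10³) + 775/(1150×205×10³) = 1.354×10⁻⁵ mm/N.
Hence P = δ_free / Σ(L/AE) = 1.326/1.354×10⁻⁵ = 97.89 kN (compressive).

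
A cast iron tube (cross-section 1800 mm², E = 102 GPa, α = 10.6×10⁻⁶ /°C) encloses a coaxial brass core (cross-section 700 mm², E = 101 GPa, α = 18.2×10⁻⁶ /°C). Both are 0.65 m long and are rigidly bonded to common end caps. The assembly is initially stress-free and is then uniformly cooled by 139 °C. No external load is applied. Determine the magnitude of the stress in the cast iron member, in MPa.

The brass has the larger α, so on cooling it would change length more than the cast iron if both were free. The rigid plates force a common final length, so the brass is put into tension and the cast iron into compression, with equal and opposite forces P (no external load).
Compatibility of the two members (thermal + elastic change equal): (α₁ − α₂)ΔT = P·[1/(A₁E₁) + 1/(A₂E₂)].
|α₁ − α₂|·ΔT = 7.6×10⁻⁶ × 139 = 0.001056.
1/(A₁E₁) + 1/(A₂E₂) = 1/(1800×102×10³) + 1/(700×101×10³) = 1.959×10⁻⁸ N⁻¹.
P = 0.001056 / 1.959×10⁻⁸ = 53920 N = 53.92 kN.
σ_{cast iron} = P/A₁ = 53920/1800 = 29.96 MPa, compressive.

σ ≈ 30 MPa (compressive)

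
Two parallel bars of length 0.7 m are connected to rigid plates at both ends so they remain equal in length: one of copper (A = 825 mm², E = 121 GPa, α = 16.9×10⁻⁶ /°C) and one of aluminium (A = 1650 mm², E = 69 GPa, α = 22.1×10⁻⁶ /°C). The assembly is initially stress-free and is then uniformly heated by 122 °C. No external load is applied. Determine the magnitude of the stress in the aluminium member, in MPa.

σ ≈ 20.5 MPa (compressive)

The aluminium has the larger α, so on heating it would change length more than the copper if both were free. The rigid plates force a common final length, so the aluminium is put into compression and the copper into tension, with equal and opposite forces P (no external load).
Setting the final lengths equal and cancelling L: (α₁ − α₂)ΔT = P/(A₁E₁) + P/(A₂E₂).
|α₁ − α₂|·ΔT = 5.2×10⁻⁶ × 122 = 0.0006344.
1/(A₁E₁) + 1/(A₂E₂) = 1/(825×121×10³) + 1/(1650×69×10³) = 1.88×10⁻⁸ N⁻¹.
P = 0.0006344 / 1.88×10⁻⁸ = 33740 N = 33.74 kN.
σ_{aluminium} = P/A₂ = 33740/1650 = 20.45 MPa, compressive.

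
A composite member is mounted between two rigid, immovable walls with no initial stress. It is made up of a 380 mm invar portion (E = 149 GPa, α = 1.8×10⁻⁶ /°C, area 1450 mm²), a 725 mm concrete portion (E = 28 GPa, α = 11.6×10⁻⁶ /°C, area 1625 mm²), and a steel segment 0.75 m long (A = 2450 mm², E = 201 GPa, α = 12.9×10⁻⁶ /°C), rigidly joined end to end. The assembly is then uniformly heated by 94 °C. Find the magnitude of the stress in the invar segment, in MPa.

σ ≈ 63.3 MPa (compressive)

With the walls removed the bar would change length by δ_free = Σ αᵢΔT Lᵢ = 1.8×10⁻⁶×94×380 + 11.6×10⁻⁶×94×725 + 12.9×10⁻⁶×94×750 = 1.764 mm.
The rigid supports impose zero overall length change; the single axial force P common to all segments must satisfy P Σ Lᵢ/(AᵢEᵢ) = δ_free.
The series flexibility is Σ Lᵢ/(AᵢEᵢ) = 380/(1450×149×10³) + 725/(1625×28×10³) + 750/(2450×201×10³) = 1.922×10⁻⁵ mm/N.
Hence P = δ_free / Σ(L/AE) = 1.764/1.922×10⁻⁵ = 91.81 kN (compressive).
σ_{invar} = P / A = 91810 / 1450 = 63.32 MPa.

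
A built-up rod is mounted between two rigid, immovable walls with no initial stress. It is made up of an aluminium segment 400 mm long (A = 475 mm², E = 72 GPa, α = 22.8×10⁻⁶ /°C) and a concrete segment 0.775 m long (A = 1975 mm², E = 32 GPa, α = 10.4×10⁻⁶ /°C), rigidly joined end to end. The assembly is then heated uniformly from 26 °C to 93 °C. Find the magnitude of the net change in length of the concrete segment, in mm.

If the supports were absent, the total length change would be Σ αᵢΔT Lᵢ = 22.8×10⁻⁶×67×400 + 10.4×10⁻⁶×67×775 = 1.151 mm.
The walls prevent any net length change, so an axial force P (same in every segment) develops. Compatibility: P · Σ Lᵢ/(AᵢEᵢ) = δ_free.
Σ Lᵢ/(AᵢEᵢ) = 400/(475×72×10³) + 775/(1975×32×10³) = 2.396×10⁻⁵ mm/N.
Hence P = δ_free / Σ(L/AE) = 1.151/2.396×10⁻⁵ = 48.04 kN (compressive).
For the concrete segment, free thermal change = 10.4×10⁻⁶×67×775 = 0.54 mm and elastic change from P = 48040×775/(1975×32×10³) = 0.5891 mm; these oppose, so the net change is 0.0491 mm (segment shortens).

|ΔL| ≈ 0.0491 mm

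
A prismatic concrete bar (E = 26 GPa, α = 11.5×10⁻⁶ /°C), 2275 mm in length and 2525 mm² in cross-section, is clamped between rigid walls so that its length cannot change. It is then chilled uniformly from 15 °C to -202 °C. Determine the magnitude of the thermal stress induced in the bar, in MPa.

σ ≈ 64.9 MPa (tensile)

Because both ends are immovable the net strain is zero, and the suppressed thermal strain is αΔT = 11.5×10⁻⁶ × 217 = 2495.5×10⁻⁶.
The stress required to suppress this strain is σ = Eε = 26×10³ × 2495.5×10⁻⁶ = 64.88 MPa, tensile since the bar is trying to contract.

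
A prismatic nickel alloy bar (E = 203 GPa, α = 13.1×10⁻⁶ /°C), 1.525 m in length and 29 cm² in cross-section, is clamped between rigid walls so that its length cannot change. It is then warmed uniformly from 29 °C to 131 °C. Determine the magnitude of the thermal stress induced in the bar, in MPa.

With length fixed, the mechanical strain must cancel the thermal strain αΔT = 13.1×10⁻⁶ × 102 = 1336.2×10⁻⁶.
The stress required to suppress this strain is σ = Eε = 203×10³ × 1336.2×10⁻⁶ = 271.2 MPa, compressive since the bar is trying to expand.

σ ≈ 271 MPa (compressive)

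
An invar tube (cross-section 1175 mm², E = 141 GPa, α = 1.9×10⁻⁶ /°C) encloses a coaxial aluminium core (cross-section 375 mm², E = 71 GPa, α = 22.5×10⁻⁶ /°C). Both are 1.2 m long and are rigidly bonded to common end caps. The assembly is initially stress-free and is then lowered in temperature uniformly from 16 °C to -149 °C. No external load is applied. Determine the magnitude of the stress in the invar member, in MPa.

σ ≈ 66.4 MPa (compressive)

Both members must finish at the same length. With the larger α, the aluminium tends to over-contract; the plates restrain it, putting the aluminium in tension and the invar in compression. With no external load the two internal forces are equal and opposite, magnitude P.
Setting the final lengths equal and cancelling L: (α₁ − α₂)ΔT = P/(A₁E₁) + P/(A₂E₂).
|α₁ − α₂|·ΔT = 20.6×10⁻⁶ × 165 = 0.003399.
1/(A₁E₁) + 1/(A₂E₂) = 1/(1175×141×10³) + 1/(375×71×10³) = 4.359×10⁻⁸ N⁻¹.
P = 0.003399 / 4.359×10⁻⁸ = 77970 N = 77.97 kN.
σ_{invar} = P/A₁ = 77970/1175 = 66.36 MPa, compressive.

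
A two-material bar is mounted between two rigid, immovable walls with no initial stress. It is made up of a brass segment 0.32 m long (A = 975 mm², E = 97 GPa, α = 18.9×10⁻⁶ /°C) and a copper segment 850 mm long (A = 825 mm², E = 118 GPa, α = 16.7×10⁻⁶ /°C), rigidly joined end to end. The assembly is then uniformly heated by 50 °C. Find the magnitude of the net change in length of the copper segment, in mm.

|ΔL| ≈ 0.0197 mm

With the walls removed the bar would change length by δ_free = Σ αᵢΔT Lᵢ = 18.9×10⁻⁶×50×320 + 16.7×10⁻⁶×50×850 = 1.012 mm.
The rigid supports impose zero overall length change; the single axial force P common to all segments must satisfy P Σ Lᵢ/(AᵢEᵢ) = δ_free.
The series flexibility is Σ Lᵢ/(AᵢEᵢ) = 320/(975×97×10³) + 850/(825×118×10³) = 1.211×10⁻⁵ mm/N.
So P = 1.012 / 1.211×10⁻⁵ = 83.55 kN, compressive.
For the copper segment, free thermal change = 16.7×10⁻⁶×50×850 = 0.7097 mm and elastic change from P = 83550×850/(825×118×10³) = 0.7295 mm; these oppose, so the net change is 0.0197 mm (segment shortens).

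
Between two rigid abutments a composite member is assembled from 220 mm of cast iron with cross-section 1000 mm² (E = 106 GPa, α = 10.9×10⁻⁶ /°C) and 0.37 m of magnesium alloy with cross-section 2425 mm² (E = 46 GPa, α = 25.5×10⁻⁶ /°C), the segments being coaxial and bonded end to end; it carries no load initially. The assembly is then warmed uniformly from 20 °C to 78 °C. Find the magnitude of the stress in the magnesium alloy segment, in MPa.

Free thermal expansion of the whole bar: Σ αᵢΔT Lᵢ = 10.9×10⁻⁶×58×220 + 25.5×10⁻⁶×58×370 = 0.6863 mm.
The walls prevent any net length change, so an axial force P (same in every segment) develops. Compatibility: P · Σ Lᵢ/(AᵢEᵢ) = δ_free.
Σ Lᵢ/(AᵢEᵢ) = 220/(1000×106×10³) + 370/(2425×46×10³) = 5.392×10⁻⁶ mm/N.
Hence P = δ_free / Σ(L/AE) = 0.6863/5.392×10⁻⁶ = 127.3 kN (compressive).
σ_{magnesium alloy} = P / A = 127300 / 2425 = 52.48 MPa.

σ ≈ 52.5 MPa (compressive)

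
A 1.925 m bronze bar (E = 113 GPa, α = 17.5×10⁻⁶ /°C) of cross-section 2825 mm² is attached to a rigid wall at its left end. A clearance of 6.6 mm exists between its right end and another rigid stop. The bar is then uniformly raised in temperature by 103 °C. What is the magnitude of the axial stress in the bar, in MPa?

Unrestrained expansion: δ_free = αΔT L = 17.5×10⁻⁶ × 103 × 1925 = 3.47 mm.
Since δ_free = 3.47 mm is less than the 6.6 mm gap, the bar never touches the wall. No axial force develops.

σ ≈ 0 MPa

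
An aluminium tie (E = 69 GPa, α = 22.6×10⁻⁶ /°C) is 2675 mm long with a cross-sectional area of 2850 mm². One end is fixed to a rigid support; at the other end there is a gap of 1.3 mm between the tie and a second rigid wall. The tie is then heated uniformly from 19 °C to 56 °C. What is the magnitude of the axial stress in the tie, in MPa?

Unrestrained expansion: δ_free = αΔT L = 22.6×10⁻⁶ × 37 × 2675 = 2.237 mm.
This exceeds the 1.3 mm gap, so the wall pushes back. The portion of expansion that must be recovered elastically is δ_free − gap = 2.237 − 1.3 = 0.9368 mm.
That suppressed elongation corresponds to σ = E·Δ/L = 69×10³ × 0.9368/2675 = 24.17 MPa.

σ ≈ 24.2 MPa (compressive)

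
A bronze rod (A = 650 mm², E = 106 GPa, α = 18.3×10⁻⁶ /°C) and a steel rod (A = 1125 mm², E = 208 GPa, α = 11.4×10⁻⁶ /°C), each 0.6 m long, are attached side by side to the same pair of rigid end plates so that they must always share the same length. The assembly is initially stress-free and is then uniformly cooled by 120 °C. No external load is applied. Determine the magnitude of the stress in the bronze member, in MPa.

σ ≈ 67.8 MPa (tensile)

Both members must finish at the same length. With the larger α, the bronze tends to over-contract; the plates restrain it, putting the bronze in tension and the steel in compression. With no external load the two internal forces are equal and opposite, magnitude P.
Setting the final lengths equal and cancelling L: (α₁ − α₂)ΔT = P/(A₁E₁) + P/(A₂E₂).
|α₁ − α₂|·ΔT = 6.9×10⁻⁶ × 120 = 0.000828.
1/(A₁E₁) + 1/(A₂E₂) = 1/(650×106×10³) + 1/(1125×208×10³) = 1.879×10⁻⁸ N⁻¹.
So P = 0.000828 / 1.879×10⁻⁸ = 44.07 kN.
σ_{bronze} = P/A₁ = 44070/650 = 67.8 MPa, tensile.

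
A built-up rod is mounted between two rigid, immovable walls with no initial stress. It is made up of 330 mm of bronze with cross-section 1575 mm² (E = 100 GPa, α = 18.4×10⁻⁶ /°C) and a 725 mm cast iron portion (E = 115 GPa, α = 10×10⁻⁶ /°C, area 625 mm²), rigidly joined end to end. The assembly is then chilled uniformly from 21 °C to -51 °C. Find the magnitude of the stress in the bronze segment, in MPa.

σ ≈ 50 MPa (tensile)

If the supports were absent, the total length change would be Σ αᵢΔT Lᵢ = 18.4×10⁻⁶×72×330 + 10×10⁻⁶×72×725 = 0.9592 mm.
The walls prevent any net length change, so an axial force P (same in every segment) develops. Compatibility: P · Σ Lᵢ/(AᵢEᵢ) = δ_free.
The series flexibility is Σ Lᵢ/(AᵢEᵢ) = 330/(1575×100×10³) + 725/(625×115×10³) = 1.218×10⁻⁵ mm/N.
P = 0.9592 / 1.218×10⁻⁵ = 78740 N = 78.74 kN, tensile.
σ_{bronze} = P / A = 78740 / 1575 = 49.99 MPa.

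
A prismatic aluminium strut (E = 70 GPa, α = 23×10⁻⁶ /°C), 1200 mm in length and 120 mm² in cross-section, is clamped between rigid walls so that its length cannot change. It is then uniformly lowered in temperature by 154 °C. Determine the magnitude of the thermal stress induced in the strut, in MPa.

With length fixed, the mechanical strain must cancel the thermal strain αΔT = 23×10⁻⁶ × 154 = 3542×10⁻⁶.
σ = EαΔT = 70×10³ × 23×10⁻⁶ × 154 = 247.9 MPa (tensile; the strut is trying to contract).

σ ≈ 248 MPa (tensile)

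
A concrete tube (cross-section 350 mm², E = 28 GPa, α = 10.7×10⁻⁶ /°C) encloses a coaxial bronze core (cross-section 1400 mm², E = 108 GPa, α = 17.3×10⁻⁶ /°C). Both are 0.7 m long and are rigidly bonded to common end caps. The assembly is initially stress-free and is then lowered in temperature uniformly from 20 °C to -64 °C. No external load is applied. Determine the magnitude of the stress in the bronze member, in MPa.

Both members must finish at the same length. With the larger α, the bronze tends to over-contract; the plates restrain it, putting the bronze in tension and the concrete in compression. With no external load the two internal forces are equal and opposite, magnitude P.
Setting the final lengths equal and cancelling L: (α₁ − α₂)ΔT = P/(A₁E₁) + P/(A₂E₂).
|α₁ − α₂|·ΔT = 6.6×10⁻⁶ × 84 = 0.0005544.
1/(A₁E₁) + 1/(A₂E₂) = 1/(350×28×10³) + 1/(1400×108×10³) = 1.087×10⁻⁷ N⁻¹.
So P = 0.0005544 / 1.087×10⁻⁷ = 5.102 kN.
σ_{bronze} = P/A₂ = 5102/1400 = 3.645 MPa, tensile.

σ ≈ 3.64 MPa (tensile)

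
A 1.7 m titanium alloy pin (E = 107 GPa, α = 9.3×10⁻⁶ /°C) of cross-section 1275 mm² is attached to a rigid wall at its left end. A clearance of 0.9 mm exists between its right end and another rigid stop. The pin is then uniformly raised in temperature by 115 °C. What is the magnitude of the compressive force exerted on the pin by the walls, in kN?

P ≈ 73.7 kN

If the wall were absent the pin would grow by αΔT L = 9.3×10⁻⁶ × 115 × 1700 = 1.818 mm.
After closing the 0.9 mm clearance, 1.818 − 0.9 = 0.9182 mm of expansion remains to be suppressed by the wall.
So σ = E(δ_free − g)/L = 107×10³ × 0.9182/1700 = 57.79 MPa.
P = σA = 57.79 × 1275 = 73.68 kN.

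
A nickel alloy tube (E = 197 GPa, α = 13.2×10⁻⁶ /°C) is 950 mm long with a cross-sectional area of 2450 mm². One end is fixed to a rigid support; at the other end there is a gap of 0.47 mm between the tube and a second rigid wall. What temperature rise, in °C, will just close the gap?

ΔT ≈ 37.5 °C

The gap closes when αΔT L = 0.47 mm, since the tube is still unstressed at that instant.
ΔT = 0.47 / (13.2×10⁻⁶ × 950) = 37.48 °C.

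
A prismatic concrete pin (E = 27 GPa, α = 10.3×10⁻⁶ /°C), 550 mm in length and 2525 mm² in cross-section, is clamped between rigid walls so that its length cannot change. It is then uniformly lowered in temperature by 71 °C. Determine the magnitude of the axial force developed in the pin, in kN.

Full restraint means ε = 0, so the stress is σ = EαΔT = 27×10³ × 10.3×10⁻⁶ × 71 = 19.75 MPa.
P = AEαΔT = 2525 × 27×10³ × 10.3×10⁻⁶ × 71 = 49.86 kN (tensile).

P ≈ 49.9 kN (tensile)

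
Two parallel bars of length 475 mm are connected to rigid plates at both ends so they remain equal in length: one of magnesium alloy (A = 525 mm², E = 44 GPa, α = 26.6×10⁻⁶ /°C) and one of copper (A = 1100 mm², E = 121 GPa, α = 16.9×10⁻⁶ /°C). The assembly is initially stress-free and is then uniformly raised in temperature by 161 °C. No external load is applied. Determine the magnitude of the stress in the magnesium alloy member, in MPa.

σ ≈ 58.6 MPa (compressive)

The magnesium alloy has the larger α, so on heating it would change length more than the copper if both were free. The rigid plates force a common final length, so the magnesium alloy is put into compression and the copper into tension, with equal and opposite forces P (no external load).
Compatibility of the two members (thermal + elastic change equal): (α₁ − α₂)ΔT = P·[1/(A₁E₁) + 1/(A₂E₂)].
|α₁ − α₂|·ΔT = 9.7×10⁻⁶ × 161 = 0.001562.
1/(A₁E₁) + 1/(A₂E₂) = 1/(525×44×10³) + 1/(1100×121×10³) = 5.08×10⁻⁸ N⁻¹.
So P = 0.001562 / 5.08×10⁻⁸ = 30.74 kN.
σ_{magnesium alloy} = P/A₁ = 30740/525 = 58.55 MPa, compressive.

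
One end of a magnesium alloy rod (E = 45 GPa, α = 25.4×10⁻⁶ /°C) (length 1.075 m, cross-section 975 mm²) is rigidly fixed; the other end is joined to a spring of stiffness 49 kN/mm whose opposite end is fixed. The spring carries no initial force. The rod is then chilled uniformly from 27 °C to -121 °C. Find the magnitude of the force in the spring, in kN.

If the spring were absent the rod would shorten by αΔT L = 25.4×10⁻⁶ × 148 × 1075 = 4.041 mm.
With a force P in the spring, the elastic change of the rod is PL/(AE) and that of the spring is P/k; compatibility requires their sum to equal δ_free.
So P = δ_free / [L/(AE) + 1/k] = 4.041 / [ 1075/(975×45×10³) + 1/(49×10³) ].
P = 4.041 / 4.491×10⁻⁵ = 89980 N.

P ≈ 90 kN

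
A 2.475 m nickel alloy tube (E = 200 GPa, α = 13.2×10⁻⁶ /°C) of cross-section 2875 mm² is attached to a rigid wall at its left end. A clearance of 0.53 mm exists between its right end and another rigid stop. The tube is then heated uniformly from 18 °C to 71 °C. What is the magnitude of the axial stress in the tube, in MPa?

Free thermal elongation = αΔT L = 13.2×10⁻⁶ × 53 × 2475 = 1.732 mm.
After closing the 0.53 mm clearance, 1.732 − 0.53 = 1.202 mm of expansion remains to be suppressed by the wall.
That suppressed elongation corresponds to σ = E·Δ/L = 200×10³ × 1.202/2475 = 97.09 MPa.

σ ≈ 97.1 MPa (compressive)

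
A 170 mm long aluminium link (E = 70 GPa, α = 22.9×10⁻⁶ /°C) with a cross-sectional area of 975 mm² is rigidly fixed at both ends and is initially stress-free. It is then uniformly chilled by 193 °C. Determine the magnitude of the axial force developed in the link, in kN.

P ≈ 302 kN (tensile)

With zero net strain, σ = E·αΔT = 70 GPa × 22.9×10⁻⁶ × 193 = 309.4 MPa.
P = AEαΔT = 975 × 70×10³ × 22.9×10⁻⁶ × 193 = 301.6 kN (tensile).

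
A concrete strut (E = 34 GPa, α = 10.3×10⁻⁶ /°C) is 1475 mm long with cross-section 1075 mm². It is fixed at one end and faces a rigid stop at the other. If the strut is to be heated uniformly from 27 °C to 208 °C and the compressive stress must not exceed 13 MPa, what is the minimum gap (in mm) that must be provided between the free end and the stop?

With no wall the strut would lengthen by αΔT L = 10.3×10⁻⁶ × 181 × 1475 = 2.75 mm.
A stress of 13 MPa corresponds to the wall pushing the strut back by σL/E = 13×1475/(34×10³) = 0.564 mm.
The gap must absorb the remainder: g_min = 2.75 − 0.564 = 2.186 mm.

g ≈ 2.19 mm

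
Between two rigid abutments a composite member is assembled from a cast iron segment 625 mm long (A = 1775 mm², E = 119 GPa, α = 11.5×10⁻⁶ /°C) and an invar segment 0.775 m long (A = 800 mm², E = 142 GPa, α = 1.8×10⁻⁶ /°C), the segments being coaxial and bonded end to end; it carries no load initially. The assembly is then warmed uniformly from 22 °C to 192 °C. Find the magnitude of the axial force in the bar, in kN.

Free thermal expansion of the whole bar: Σ αᵢΔT Lᵢ = 11.5×10⁻⁶×170×625 + 1.8×10⁻⁶×170×775 = 1.459 mm.
The walls prevent any net length change, so an axial force P (same in every segment) develops. Compatibility: P · Σ Lᵢ/(AᵢEᵢ) = δ_free.
The series flexibility is Σ Lᵢ/(AᵢEᵢ) = 625/(1775×119×10³) + 775/(800×142×10³) = 9.781×10⁻⁶ mm/N.
P = 1.459 / 9.781×10⁻⁶ = 149200 N = 149.2 kN, compressive.

P ≈ 149 kN (compressive)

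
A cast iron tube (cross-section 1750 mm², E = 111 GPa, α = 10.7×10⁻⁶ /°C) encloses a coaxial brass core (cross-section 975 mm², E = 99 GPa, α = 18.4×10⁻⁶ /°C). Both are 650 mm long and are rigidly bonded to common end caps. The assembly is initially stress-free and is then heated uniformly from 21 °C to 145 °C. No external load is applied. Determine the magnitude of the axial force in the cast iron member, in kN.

The brass has the larger α, so on heating it would change length more than the cast iron if both were free. The rigid plates force a common final length, so the brass is put into compression and the cast iron into tension, with equal and opposite forces P (no external load).
Equating the net (thermal + elastic) strains gives |α₁ − α₂|·ΔT = P·[1/(A₁E₁) + 1/(A₂E₂)].
|α₁ − α₂|·ΔT = 7.7×10⁻⁶ × 124 = 0.0009548.
1/(A₁E₁) + 1/(A₂E₂) = 1/(1750×111×10³) + 1/(975×99×10³) = 1.551×10⁻⁸ N⁻¹.
P = 0.0009548 / 1.551×10⁻⁸ = 61570 N = 61.57 kN.

P ≈ 61.6 kN (tensile in the cast iron)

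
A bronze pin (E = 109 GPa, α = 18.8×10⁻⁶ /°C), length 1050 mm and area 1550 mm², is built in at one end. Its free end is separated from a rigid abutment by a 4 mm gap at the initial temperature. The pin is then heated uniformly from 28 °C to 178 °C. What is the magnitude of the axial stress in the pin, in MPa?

σ ≈ 0 MPa

Unrestrained expansion: δ_free = αΔT L = 18.8×10⁻⁶ × 150 × 1050 = 2.961 mm.
Since δ_free = 2.96 mm is less than the 4 mm gap, the pin never touches the wall. No axial force develops.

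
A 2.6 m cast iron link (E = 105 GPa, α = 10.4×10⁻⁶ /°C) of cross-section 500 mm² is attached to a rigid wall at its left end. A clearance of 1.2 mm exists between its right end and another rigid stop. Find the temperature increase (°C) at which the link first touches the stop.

Contact occurs when the free expansion equals the gap: αΔT L = 1.2 mm.
So ΔT = g/(αL) = 1.2/(10.4×10⁻⁶ × 2600) = 44.38 °C.

ΔT ≈ 44.4 °C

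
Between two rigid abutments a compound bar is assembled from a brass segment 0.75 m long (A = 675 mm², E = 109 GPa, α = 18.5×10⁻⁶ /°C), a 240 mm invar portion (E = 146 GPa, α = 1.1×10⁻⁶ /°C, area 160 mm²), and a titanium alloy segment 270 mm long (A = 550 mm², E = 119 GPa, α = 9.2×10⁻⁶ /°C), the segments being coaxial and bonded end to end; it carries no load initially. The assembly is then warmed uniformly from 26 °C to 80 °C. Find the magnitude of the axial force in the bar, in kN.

P ≈ 36.5 kN (compressive)

With the walls removed the bar would change length by δ_free = Σ αᵢΔT Lᵢ = 18.5×10⁻⁶×54×750 + 1.1×10⁻⁶×54×240 + 9.2×10⁻⁶×54×270 = 0.8976 mm.
The walls prevent any net length change, so an axial force P (same in every segment) develops. Compatibility: P · Σ Lᵢ/(AᵢEᵢ) = δ_free.
The series flexibility is Σ Lᵢ/(AᵢEᵢ) = 750/(675×109×10³) + 240/(160×146×10³) + 270/(550×119×10³) = 2.459×10⁻⁵ mm/N.
Hence P = δ_free / Σ(L/AE) = 0.8976/2.459×10⁻⁵ = 36.5 kN (compressive).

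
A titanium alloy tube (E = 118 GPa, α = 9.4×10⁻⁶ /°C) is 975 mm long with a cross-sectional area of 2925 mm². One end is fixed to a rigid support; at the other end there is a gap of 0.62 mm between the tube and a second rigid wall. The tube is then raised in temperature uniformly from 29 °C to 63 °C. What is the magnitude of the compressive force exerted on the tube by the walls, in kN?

Unrestrained expansion: δ_free = αΔT L = 9.4×10⁻⁶ × 34 × 975 = 0.3116 mm.
This is smaller than the 0.62 mm clearance, so the tube expands freely without reaching the stop — the stress is zero.

P ≈ 0 kN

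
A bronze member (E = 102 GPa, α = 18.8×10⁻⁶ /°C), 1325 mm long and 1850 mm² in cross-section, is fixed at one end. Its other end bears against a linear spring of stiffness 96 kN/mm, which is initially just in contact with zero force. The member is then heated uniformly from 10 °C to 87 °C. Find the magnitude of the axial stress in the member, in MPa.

σ ≈ 59.5 MPa (compressive)

If the spring were absent the member would lengthen by αΔT L = 18.8×10⁻⁶ × 77 × 1325 = 1.918 mm.
Let P be the compressive force at the spring. The member shortens elastically by PL/(AE) and the spring compresses by P/k; together these equal δ_free.
So P = δ_free / [L/(AE) + 1/k] = 1.918 / [ 1325/(1850×102×10³) + 1/(96×10³) ].
P = 1.918 / 1.744×10⁻⁵ = 110000 N.
σ = P/A = 110000/1850 = 59.45 MPa.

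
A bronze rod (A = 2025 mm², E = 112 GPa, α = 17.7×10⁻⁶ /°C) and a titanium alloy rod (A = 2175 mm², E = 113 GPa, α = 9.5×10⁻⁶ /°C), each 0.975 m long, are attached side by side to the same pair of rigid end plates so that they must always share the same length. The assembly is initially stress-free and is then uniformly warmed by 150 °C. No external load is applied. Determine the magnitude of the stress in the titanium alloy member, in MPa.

Equilibrium of a rigid end plate with no external load gives equal and opposite internal forces ±P in the two members. Since α_{bronze} > α_{titanium alloy}, heating drives the bronze into compression and the titanium alloy into tension.
Setting the final lengths equal and cancelling L: (α₁ − α₂)ΔT = P/(A₁E₁) + P/(A₂E₂).
|α₁ − α₂|·ΔT = 8.2×10⁻⁶ × 150 = 0.00123.
1/(A₁E₁) + 1/(A₂E₂) = 1/(2025×112×10³) + 1/(2175×113×10³) = 8.478×10⁻⁹ N⁻¹.
P = 0.00123 / 8.478×10⁻⁹ = 145100 N = 145.1 kN.
σ_{titanium alloy} = P/A₂ = 145100/2175 = 66.7 MPa, tensile.

σ ≈ 66.7 MPa (tensile)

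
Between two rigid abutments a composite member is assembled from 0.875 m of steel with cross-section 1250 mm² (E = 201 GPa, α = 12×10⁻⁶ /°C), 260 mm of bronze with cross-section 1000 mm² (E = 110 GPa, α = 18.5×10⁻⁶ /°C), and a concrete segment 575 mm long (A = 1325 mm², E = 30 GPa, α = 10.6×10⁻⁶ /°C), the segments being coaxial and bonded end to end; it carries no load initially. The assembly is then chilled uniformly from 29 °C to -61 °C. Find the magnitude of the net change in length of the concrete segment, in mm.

|ΔL| ≈ 0.823 mm

If the supports were absent, the total length change would be Σ αᵢΔT Lᵢ = 12×10⁻⁶×90×875 + 18.5×10⁻⁶×90×260 + 10.6×10⁻⁶×90×575 = 1.926 mm.
The rigid supports impose zero overall length change; the single axial force P common to all segments must satisfy P Σ Lᵢ/(AᵢEᵢ) = δ_free.
Σ Lᵢ/(AᵢEᵢ) = 875/(1250×201×10³) + 260/(1000×110×10³) + 575/(1325×30×10³) = 2.031×10⁻⁵ mm/N.
P = 1.926 / 2.031×10⁻⁵ = 94840 N = 94.84 kN, tensile.
For the concrete segment, free thermal change = 10.6×10⁻⁶×90×575 = 0.5485 mm and elastic change from P = 94840×575/(1325×30×10³) = 1.372 mm; these oppose, so the net change is 0.823 mm (segment lengthens).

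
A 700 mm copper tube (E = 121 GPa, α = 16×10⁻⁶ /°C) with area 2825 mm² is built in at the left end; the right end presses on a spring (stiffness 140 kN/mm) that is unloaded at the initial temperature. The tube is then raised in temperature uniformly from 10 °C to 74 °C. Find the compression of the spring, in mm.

δ ≈ 0.557 mm

If the spring were absent the tube would lengthen by αΔT L = 16×10⁻⁶ × 64 × 700 = 0.7168 mm.
With a force P in the spring, the elastic change of the tube is PL/(AE) and that of the spring is P/k; compatibility requires their sum to equal δ_free.
So P = δ_free / [L/(AE) + 1/k] = 0.7168 / [ 700/(2825×121×10³) + 1/(140×10³) ].
P = 0.7168 / 9.191×10⁻⁶ = 77990 N.
Spring compression = P/k = 77990/(140×10³) = 0.5571 mm.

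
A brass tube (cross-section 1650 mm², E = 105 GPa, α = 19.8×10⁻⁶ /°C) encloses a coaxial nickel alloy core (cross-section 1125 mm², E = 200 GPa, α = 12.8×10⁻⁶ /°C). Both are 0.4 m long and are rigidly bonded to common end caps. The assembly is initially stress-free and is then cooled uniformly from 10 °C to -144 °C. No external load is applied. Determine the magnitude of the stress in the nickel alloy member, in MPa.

σ ≈ 93.8 MPa (compressive)

Both members must finish at the same length. With the larger α, the brass tends to over-contract; the plates restrain it, putting the brass in tension and the nickel alloy in compression. With no external load the two internal forces are equal and opposite, magnitude P.
Setting the final lengths equal and cancelling L: (α₁ − α₂)ΔT = P/(A₁E₁) + P/(A₂E₂).
|α₁ − α₂|·ΔT = 7×10⁻⁶ × 154 = 0.001078.
1/(A₁E₁) + 1/(A₂E₂) = 1/(1650×105×10³) + 1/(1125×200×10³) = 1.022×10⁻⁸ N⁻¹.
So P = 0.001078 / 1.022×10⁻⁸ = 105.5 kN.
σ_{nickel alloy} = P/A₂ = 105500/1125 = 93.79 MPa, compressive.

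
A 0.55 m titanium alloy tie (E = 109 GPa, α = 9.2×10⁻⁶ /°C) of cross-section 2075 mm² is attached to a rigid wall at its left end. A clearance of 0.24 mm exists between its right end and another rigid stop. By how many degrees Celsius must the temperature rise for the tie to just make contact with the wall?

Contact occurs when the free expansion equals the gap: αΔT L = 0.24 mm.
So ΔT = g/(αL) = 0.24/(9.2×10⁻⁶ × 550) = 47.43 °C.

ΔT ≈ 47.4 °C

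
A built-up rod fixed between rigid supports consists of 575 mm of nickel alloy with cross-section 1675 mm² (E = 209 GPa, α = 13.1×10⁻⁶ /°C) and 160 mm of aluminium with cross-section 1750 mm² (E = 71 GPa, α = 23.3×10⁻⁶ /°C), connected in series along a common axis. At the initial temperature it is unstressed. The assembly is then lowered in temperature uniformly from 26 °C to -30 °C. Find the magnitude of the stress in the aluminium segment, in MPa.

σ ≈ 123 MPa (tensile)

With the walls removed the bar would change length by δ_free = Σ αᵢΔT Lᵢ = 13.1×10⁻⁶×56×575 + 23.3×10⁻⁶×56×160 = 0.6306 mm.
The walls prevent any net length change, so an axial force P (same in every segment) develops. Compatibility: P · Σ Lᵢ/(AᵢEᵢ) = δ_free.
Σ Lᵢ/(AᵢEᵢ) = 575/(1675×209×10³) + 160/(1750×71×10³) = 2.93×10⁻⁶ mm/N.
So P = 0.6306 / 2.93×10⁻⁶ = 215.2 kN, tensile.
σ_{aluminium} = P / A = 215200 / 1750 = 123 MPa.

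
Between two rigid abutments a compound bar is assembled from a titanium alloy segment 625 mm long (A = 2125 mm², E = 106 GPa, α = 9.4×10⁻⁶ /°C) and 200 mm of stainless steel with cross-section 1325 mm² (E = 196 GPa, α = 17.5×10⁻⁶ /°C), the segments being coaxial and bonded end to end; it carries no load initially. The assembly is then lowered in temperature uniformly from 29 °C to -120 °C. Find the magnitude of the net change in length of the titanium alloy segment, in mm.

|ΔL| ≈ 0.218 mm

If the supports were absent, the total length change would be Σ αᵢΔT Lᵢ = 9.4×10⁻⁶×149×625 + 17.5×10⁻⁶×149×200 = 1.397 mm.
The rigid supports impose zero overall length change; the single axial force P common to all segments must satisfy P Σ Lᵢ/(AᵢEᵢ) = δ_free.
The series flexibility is Σ Lᵢ/(AᵢEᵢ) = 625/(2125×106×10³) + 200/(1325×196×10³) = 3.545×10⁻⁶ mm/N.
So P = 1.397 / 3.545×10⁻⁶ = 394.1 kN, tensile.
For the titanium alloy segment, free thermal change = 9.4×10⁻⁶×149×625 = 0.8754 mm and elastic change from P = 394100×625/(2125×106×10³) = 1.093 mm; these oppose, so the net change is 0.218 mm (segment lengthens).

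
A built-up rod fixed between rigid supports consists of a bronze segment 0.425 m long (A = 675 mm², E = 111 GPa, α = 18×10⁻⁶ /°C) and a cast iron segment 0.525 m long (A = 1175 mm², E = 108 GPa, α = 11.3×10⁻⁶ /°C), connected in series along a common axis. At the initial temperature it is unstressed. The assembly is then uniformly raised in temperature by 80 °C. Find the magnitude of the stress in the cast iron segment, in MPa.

If the supports were absent, the total length change would be Σ αᵢΔT Lᵢ = 18×10⁻⁶×80×425 + 11.3×10⁻⁶×80×525 = 1.087 mm.
The walls prevent any net length change, so an axial force P (same in every segment) develops. Compatibility: P · Σ Lᵢ/(AᵢEᵢ) = δ_free.
Σ Lᵢ/(AᵢEᵢ) = 425/(675×111×10³) + 525/(1175×108×10³) = 9.809×10⁻⁶ mm/N.
So P = 1.087 / 9.809×10⁻⁶ = 110.8 kN, compressive.
σ_{cast iron} = P / A = 110800 / 1175 = 94.27 MPa.

σ ≈ 94.3 MPa (compressive)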